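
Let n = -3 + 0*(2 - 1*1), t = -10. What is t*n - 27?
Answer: 3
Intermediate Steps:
n = -3 (n = -3 + 0*(2 - 1) = -3 + 0*1 = -3 + 0 = -3)
t*n - 27 = -10*(-3) - 27 = 30 - 27 = 3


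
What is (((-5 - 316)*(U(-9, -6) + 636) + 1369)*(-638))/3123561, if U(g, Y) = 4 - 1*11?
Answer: 4411880/107709 ≈ 40.961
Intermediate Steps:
U(g, Y) = -7 (U(g, Y) = 4 - 11 = -7)
(((-5 - 316)*(U(-9, -6) + 636) + 1369)*(-638))/3123561 = (((-5 - 316)*(-7 + 636) + 1369)*(-638))/3123561 = ((-321*629 + 1369)*(-638))*(1/3123561) = ((-201909 + 1369)*(-638))*(1/3123561) = -200540*(-638)*(1/3123561) = 127944520*(1/3123561) = 4411880/107709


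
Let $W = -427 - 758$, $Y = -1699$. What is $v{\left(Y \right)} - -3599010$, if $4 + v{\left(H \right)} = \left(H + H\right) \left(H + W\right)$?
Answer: $13398838$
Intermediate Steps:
$W = -1185$ ($W = -427 - 758 = -1185$)
$v{\left(H \right)} = -4 + 2 H \left(-1185 + H\right)$ ($v{\left(H \right)} = -4 + \left(H + H\right) \left(H - 1185\right) = -4 + 2 H \left(-1185 + H\right)$)
$v{\left(Y \right)} - -3599010 = \left(-4 - -4026630 + 2 \left(-1699\right)^{2}\right) - -3599010 = \left(-4 + 4026630 + 2 \cdot 2886601\right) + 3599010 = \left(-4 + 4026630 + 5773202\right) + 3599010 = 9799828 + 3599010 = 13398838$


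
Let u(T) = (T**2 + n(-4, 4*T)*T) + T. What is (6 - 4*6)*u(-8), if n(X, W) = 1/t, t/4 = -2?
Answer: -1026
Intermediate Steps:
t = -8 (t = 4*(-2) = -8)
n(X, W) = -1/8 (n(X, W) = 1/(-8) = -1/8)
u(T) = T**2 + 7*T/8 (u(T) = (T**2 - T/8) + T = T**2 + 7*T/8)
(6 - 4*6)*u(-8) = (6 - 4*6)*((1/8)*(-8)*(7 + 8*(-8))) = (6 - 24)*((1/8)*(-8)*(7 - 64)) = -9*(-8)*(-57)/4 = -18*57 = -1026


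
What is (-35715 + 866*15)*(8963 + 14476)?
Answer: -532651275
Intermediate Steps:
(-35715 + 866*15)*(8963 + 14476) = (-35715 + 12990)*23439 = -22725*23439 = -532651275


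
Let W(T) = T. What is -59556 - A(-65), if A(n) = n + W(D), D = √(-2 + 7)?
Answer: -59491 - √5 ≈ -59493.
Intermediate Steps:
D = √5 ≈ 2.2361
A(n) = n + √5
-59556 - A(-65) = -59556 - (-65 + √5) = -59556 + (65 - √5) = -59491 - √5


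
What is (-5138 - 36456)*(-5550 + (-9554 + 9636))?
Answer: 227435992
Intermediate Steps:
(-5138 - 36456)*(-5550 + (-9554 + 9636)) = -41594*(-5550 + 82) = -41594*(-5468) = 227435992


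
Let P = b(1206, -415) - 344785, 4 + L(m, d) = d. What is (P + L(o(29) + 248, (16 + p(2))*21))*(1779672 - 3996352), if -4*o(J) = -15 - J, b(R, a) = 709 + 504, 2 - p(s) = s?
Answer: 760853243200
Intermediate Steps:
p(s) = 2 - s
b(R, a) = 1213
o(J) = 15/4 + J/4 (o(J) = -(-15 - J)/4 = 15/4 + J/4)
L(m, d) = -4 + d
P = -343572 (P = 1213 - 344785 = -343572)
(P + L(o(29) + 248, (16 + p(2))*21))*(1779672 - 3996352) = (-343572 + (-4 + (16 + (2 - 1*2))*21))*(1779672 - 3996352) = (-343572 + (-4 + (16 + (2 - 2))*21))*(-2216680) = (-343572 + (-4 + (16 + 0)*21))*(-2216680) = (-343572 + (-4 + 16*21))*(-2216680) = (-343572 + (-4 + 336))*(-2216680) = (-343572 + 332)*(-2216680) = -343240*(-2216680) = 760853243200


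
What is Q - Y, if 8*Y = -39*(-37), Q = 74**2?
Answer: 42365/8 ≈ 5295.6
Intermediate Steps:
Q = 5476
Y = 1443/8 (Y = (-39*(-37))/8 = (1/8)*1443 = 1443/8 ≈ 180.38)
Q - Y = 5476 - 1*1443/8 = 5476 - 1443/8 = 42365/8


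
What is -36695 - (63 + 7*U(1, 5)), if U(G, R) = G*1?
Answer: -36765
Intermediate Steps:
U(G, R) = G
-36695 - (63 + 7*U(1, 5)) = -36695 - (63 + 7*1) = -36695 - (63 + 7) = -36695 - 1*70 = -36695 - 70 = -36765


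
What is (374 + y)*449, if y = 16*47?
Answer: 505574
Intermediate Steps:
y = 752
(374 + y)*449 = (374 + 752)*449 = 1126*449 = 505574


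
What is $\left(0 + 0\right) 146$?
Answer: $0$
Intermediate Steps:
$\left(0 + 0\right) 146 = 0 \cdot 146 = 0$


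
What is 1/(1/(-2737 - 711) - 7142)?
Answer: -3448/24625617 ≈ -0.00014002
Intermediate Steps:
1/(1/(-2737 - 711) - 7142) = 1/(1/(-3448) - 7142) = 1/(-1/3448 - 7142) = 1/(-24625617/3448) = -3448/24625617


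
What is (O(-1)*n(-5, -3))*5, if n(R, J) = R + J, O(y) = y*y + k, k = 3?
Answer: -160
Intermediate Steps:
O(y) = 3 + y**2 (O(y) = y*y + 3 = y**2 + 3 = 3 + y**2)
n(R, J) = J + R
(O(-1)*n(-5, -3))*5 = ((3 + (-1)**2)*(-3 - 5))*5 = ((3 + 1)*(-8))*5 = (4*(-8))*5 = -32*5 = -160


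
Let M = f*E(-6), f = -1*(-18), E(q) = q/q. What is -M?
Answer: -18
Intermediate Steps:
E(q) = 1
f = 18
M = 18 (M = 18*1 = 18)
-M = -1*18 = -18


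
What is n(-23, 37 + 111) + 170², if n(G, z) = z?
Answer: 29048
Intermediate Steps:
n(-23, 37 + 111) + 170² = (37 + 111) + 170² = 148 + 28900 = 29048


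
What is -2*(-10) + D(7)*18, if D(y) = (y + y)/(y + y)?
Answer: 38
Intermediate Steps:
D(y) = 1 (D(y) = (2*y)/((2*y)) = (2*y)*(1/(2*y)) = 1)
-2*(-10) + D(7)*18 = -2*(-10) + 1*18 = 20 + 18 = 38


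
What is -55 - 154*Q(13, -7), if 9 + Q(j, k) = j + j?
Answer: -2673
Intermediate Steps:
Q(j, k) = -9 + 2*j (Q(j, k) = -9 + (j + j) = -9 + 2*j)
-55 - 154*Q(13, -7) = -55 - 154*(-9 + 2*13) = -55 - 154*(-9 + 26) = -55 - 154*17 = -55 - 2618 = -2673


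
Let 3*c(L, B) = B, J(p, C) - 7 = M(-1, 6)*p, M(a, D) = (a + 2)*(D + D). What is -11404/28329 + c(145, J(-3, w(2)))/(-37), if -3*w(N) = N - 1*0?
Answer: -49367/349391 ≈ -0.14129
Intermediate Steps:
w(N) = -N/3 (w(N) = -(N - 1*0)/3 = -(N + 0)/3 = -N/3)
M(a, D) = 2*D*(2 + a) (M(a, D) = (2 + a)*(2*D) = 2*D*(2 + a))
J(p, C) = 7 + 12*p (J(p, C) = 7 + (2*6*(2 - 1))*p = 7 + (2*6*1)*p = 7 + 12*p)
c(L, B) = B/3
-11404/28329 + c(145, J(-3, w(2)))/(-37) = -11404/28329 + ((7 + 12*(-3))/3)/(-37) = -11404*1/28329 + ((7 - 36)/3)*(-1/37) = -11404/28329 + ((⅓)*(-29))*(-1/37) = -11404/28329 - 29/3*(-1/37) = -11404/28329 + 29/111 = -49367/349391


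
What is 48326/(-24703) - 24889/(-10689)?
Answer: 14039479/37721481 ≈ 0.37219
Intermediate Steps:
48326/(-24703) - 24889/(-10689) = 48326*(-1/24703) - 24889*(-1/10689) = -48326/24703 + 24889/10689 = 14039479/37721481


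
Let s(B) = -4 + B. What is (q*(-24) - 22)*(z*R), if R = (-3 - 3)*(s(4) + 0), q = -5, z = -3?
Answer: 0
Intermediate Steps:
R = 0 (R = (-3 - 3)*((-4 + 4) + 0) = -6*(0 + 0) = -6*0 = 0)
(q*(-24) - 22)*(z*R) = (-5*(-24) - 22)*(-3*0) = (120 - 22)*0 = 98*0 = 0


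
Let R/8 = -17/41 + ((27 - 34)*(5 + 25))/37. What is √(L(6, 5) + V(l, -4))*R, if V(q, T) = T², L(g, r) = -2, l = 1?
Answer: -73912*√14/1517 ≈ -182.30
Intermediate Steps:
R = -73912/1517 (R = 8*(-17/41 + ((27 - 34)*(5 + 25))/37) = 8*(-17*1/41 - 7*30*(1/37)) = 8*(-17/41 - 210*1/37) = 8*(-17/41 - 210/37) = 8*(-9239/1517) = -73912/1517 ≈ -48.722)
√(L(6, 5) + V(l, -4))*R = √(-2 + (-4)²)*(-73912/1517) = √(-2 + 16)*(-73912/1517) = √14*(-73912/1517) = -73912*√14/1517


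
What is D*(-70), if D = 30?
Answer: -2100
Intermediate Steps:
D*(-70) = 30*(-70) = -2100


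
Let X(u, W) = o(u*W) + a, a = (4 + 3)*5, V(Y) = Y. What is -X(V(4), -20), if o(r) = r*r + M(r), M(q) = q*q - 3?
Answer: -12832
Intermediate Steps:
M(q) = -3 + q**2 (M(q) = q**2 - 3 = -3 + q**2)
o(r) = -3 + 2*r**2 (o(r) = r*r + (-3 + r**2) = r**2 + (-3 + r**2) = -3 + 2*r**2)
a = 35 (a = 7*5 = 35)
X(u, W) = 32 + 2*W**2*u**2 (X(u, W) = (-3 + 2*(u*W)**2) + 35 = (-3 + 2*(W*u)**2) + 35 = (-3 + 2*(W**2*u**2)) + 35 = (-3 + 2*W**2*u**2) + 35 = 32 + 2*W**2*u**2)
-X(V(4), -20) = -(32 + 2*(-20)**2*4**2) = -(32 + 2*400*16) = -(32 + 12800) = -1*12832 = -12832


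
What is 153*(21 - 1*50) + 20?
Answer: -4417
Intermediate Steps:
153*(21 - 1*50) + 20 = 153*(21 - 50) + 20 = 153*(-29) + 20 = -4437 + 20 = -4417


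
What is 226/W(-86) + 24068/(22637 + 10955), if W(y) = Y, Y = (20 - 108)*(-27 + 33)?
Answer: 319757/1108536 ≈ 0.28845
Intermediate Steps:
Y = -528 (Y = -88*6 = -528)
W(y) = -528
226/W(-86) + 24068/(22637 + 10955) = 226/(-528) + 24068/(22637 + 10955) = 226*(-1/528) + 24068/33592 = -113/264 + 24068*(1/33592) = -113/264 + 6017/8398 = 319757/1108536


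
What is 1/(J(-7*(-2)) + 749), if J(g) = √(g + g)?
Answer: 107/80139 - 2*√7/560973 ≈ 0.0013257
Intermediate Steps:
J(g) = √2*√g (J(g) = √(2*g) = √2*√g)
1/(J(-7*(-2)) + 749) = 1/(√2*√(-7*(-2)) + 749) = 1/(√2*√14 + 749) = 1/(2*√7 + 749) = 1/(749 + 2*√7)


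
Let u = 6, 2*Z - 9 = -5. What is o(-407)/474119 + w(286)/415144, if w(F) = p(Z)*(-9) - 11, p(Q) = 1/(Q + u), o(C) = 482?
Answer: 1554805721/1574621265088 ≈ 0.00098742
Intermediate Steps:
Z = 2 (Z = 9/2 + (1/2)*(-5) = 9/2 - 5/2 = 2)
p(Q) = 1/(6 + Q) (p(Q) = 1/(Q + 6) = 1/(6 + Q))
w(F) = -97/8 (w(F) = -9/(6 + 2) - 11 = -9/8 - 11 = -97/8)
o(-407)/474119 + w(286)/415144 = 482/474119 - 97/8/415144 = 482*(1/474119) - 97/8*1/415144 = 482/474119 - 97/3321152 = 1554805721/1574621265088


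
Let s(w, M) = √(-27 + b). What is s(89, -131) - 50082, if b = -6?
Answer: -50082 + I*√33 ≈ -50082.0 + 5.7446*I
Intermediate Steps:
s(w, M) = I*√33 (s(w, M) = √(-27 - 6) = √(-33) = I*√33)
s(89, -131) - 50082 = I*√33 - 50082 = -50082 + I*√33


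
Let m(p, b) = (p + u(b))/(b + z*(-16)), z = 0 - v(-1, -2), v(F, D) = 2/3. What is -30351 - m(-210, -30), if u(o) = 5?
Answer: -1760973/58 ≈ -30362.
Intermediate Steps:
v(F, D) = ⅔ (v(F, D) = 2*(⅓) = ⅔)
z = -⅔ (z = 0 - 1*⅔ = 0 - ⅔ = -⅔ ≈ -0.66667)
m(p, b) = (5 + p)/(32/3 + b) (m(p, b) = (p + 5)/(b - ⅔*(-16)) = (5 + p)/(b + 32/3) = (5 + p)/(32/3 + b))
-30351 - m(-210, -30) = -30351 - 3*(5 - 210)/(32 + 3*(-30)) = -30351 - 3*(-205)/(32 - 90) = -30351 - 3*(-205)/(-58) = -30351 - 3*(-1)*(-205)/58 = -30351 - 1*615/58 = -30351 - 615/58 = -1760973/58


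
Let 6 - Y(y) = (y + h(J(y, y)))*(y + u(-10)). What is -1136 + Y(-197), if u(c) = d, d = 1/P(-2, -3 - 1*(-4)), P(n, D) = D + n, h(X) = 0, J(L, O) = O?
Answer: -40136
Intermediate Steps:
d = -1 (d = 1/((-3 - 1*(-4)) - 2) = 1/((-3 + 4) - 2) = 1/(1 - 2) = 1/(-1) = -1)
u(c) = -1
Y(y) = 6 - y*(-1 + y) (Y(y) = 6 - (y + 0)*(y - 1) = 6 - y*(-1 + y))
-1136 + Y(-197) = -1136 + (6 - 197 - 1*(-197)²) = -1136 + (6 - 197 - 1*38809) = -1136 + (6 - 197 - 38809) = -1136 - 39000 = -40136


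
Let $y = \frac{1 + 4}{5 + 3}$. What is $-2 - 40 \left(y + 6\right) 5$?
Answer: $-1327$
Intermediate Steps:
$y = \frac{5}{8} \approx 0.625$
$-2 - 40 \left(y + 6\right) 5 = -2 - 40 \left(\frac{5}{8} + 6\right) 5 = -2 - 40 \cdot \frac{53}{8} \cdot 5 = -2 - 1325 = -1327$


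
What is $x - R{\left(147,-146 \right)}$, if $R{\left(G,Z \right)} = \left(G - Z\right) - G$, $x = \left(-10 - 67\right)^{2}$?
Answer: $5783$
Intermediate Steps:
$x = 5929$ ($x = \left(-77\right)^{2} = 5929$)
$R{\left(G,Z \right)} = - Z$
$x - R{\left(147,-146 \right)} = 5929 - \left(-1\right) \left(-146\right) = 5929 - 146 = 5783$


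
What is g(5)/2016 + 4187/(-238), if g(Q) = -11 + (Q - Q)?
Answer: -603115/34272 ≈ -17.598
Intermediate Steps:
g(Q) = -11 (g(Q) = -11 + 0 = -11)
g(5)/2016 + 4187/(-238) = -11/2016 + 4187/(-238) = -11*1/2016 + 4187*(-1/238) = -11/2016 - 4187/238 = -603115/34272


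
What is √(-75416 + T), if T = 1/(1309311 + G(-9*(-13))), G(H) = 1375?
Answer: 5*I*√5182279190971090/1310686 ≈ 274.62*I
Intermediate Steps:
T = 1/1310686 (T = 1/(1309311 + 1375) = 1/1310686 ≈ 7.6296e-7)
√(-75416 + T) = √(-75416 + 1/1310686) = √(-98846695375/1310686) = 5*I*√5182279190971090/1310686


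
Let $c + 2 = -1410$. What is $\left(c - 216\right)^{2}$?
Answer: $2650384$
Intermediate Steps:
$c = -1412$ ($c = -2 - 1410 = -1412$)
$\left(c - 216\right)^{2} = \left(-1412 - 216\right)^{2} = \left(-1628\right)^{2} = 2650384$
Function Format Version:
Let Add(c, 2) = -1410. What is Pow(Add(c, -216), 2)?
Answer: 2650384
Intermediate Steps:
c = -1412 (c = Add(-2, -1410) = -1412)
Pow(Add(c, -216), 2) = Pow(Add(-1412, -216), 2) = Pow(-1628, 2) = 2650384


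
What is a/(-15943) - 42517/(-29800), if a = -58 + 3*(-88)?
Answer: 4613719/3188600 ≈ 1.4469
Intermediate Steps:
a = -322 (a = -58 - 264 = -322)
a/(-15943) - 42517/(-29800) = -322/(-15943) - 42517/(-29800) = -322*(-1/15943) - 42517*(-1/29800) = 322/15943 + 42517/29800 = 4613719/3188600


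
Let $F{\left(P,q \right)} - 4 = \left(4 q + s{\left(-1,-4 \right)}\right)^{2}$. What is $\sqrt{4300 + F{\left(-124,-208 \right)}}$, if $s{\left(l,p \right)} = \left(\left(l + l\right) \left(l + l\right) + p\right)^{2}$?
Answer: $12 \sqrt{4837} \approx 834.58$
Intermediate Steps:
$s{\left(l,p \right)} = \left(p + 4 l^{2}\right)^{2}$ ($s{\left(l,p \right)} = \left(2 l 2 l + p\right)^{2} = \left(4 l^{2} + p\right)^{2} = \left(p + 4 l^{2}\right)^{2}$)
$F{\left(P,q \right)} = 4 + 16 q^{2}$ ($F{\left(P,q \right)} = 4 + \left(4 q + \left(-4 + 4 \left(-1\right)^{2}\right)^{2}\right)^{2} = 4 + \left(4 q + \left(-4 + 4 \cdot 1\right)^{2}\right)^{2} = 4 + \left(4 q + \left(-4 + 4\right)^{2}\right)^{2} = 4 + \left(4 q + 0^{2}\right)^{2} = 4 + \left(4 q + 0\right)^{2} = 4 + \left(4 q\right)^{2} = 4 + 16 q^{2}$)
$\sqrt{4300 + F{\left(-124,-208 \right)}} = \sqrt{4300 + \left(4 + 16 \left(-208\right)^{2}\right)} = \sqrt{4300 + \left(4 + 16 \cdot 43264\right)} = \sqrt{4300 + \left(4 + 692224\right)} = \sqrt{4300 + 692228} = \sqrt{696528} = 12 \sqrt{4837}$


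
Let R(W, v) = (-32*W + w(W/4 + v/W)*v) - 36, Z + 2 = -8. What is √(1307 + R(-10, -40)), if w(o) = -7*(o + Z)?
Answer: I*√789 ≈ 28.089*I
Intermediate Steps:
Z = -10 (Z = -2 - 8 = -10)
w(o) = 70 - 7*o (w(o) = -7*(o - 10) = -7*(-10 + o) = 70 - 7*o)
R(W, v) = -36 - 32*W + v*(70 - 7*W/4 - 7*v/W) (R(W, v) = (-32*W + (70 - 7*(W/4 + v/W))*v) - 36 = (-32*W + (70 + (-7*W/4 - 7*v/W))*v) - 36 = (-32*W + (70 - 7*W/4 - 7*v/W)*v) - 36 = (-32*W + v*(70 - 7*W/4 - 7*v/W)) - 36 = -36 - 32*W + v*(70 - 7*W/4 - 7*v/W))
√(1307 + R(-10, -40)) = √(1307 + (-36 - 32*(-10) + 70*(-40) - 7*(-40)²/(-10) - 7/4*(-10)*(-40))) = √(1307 + (-36 + 320 - 2800 - 7*(-⅒)*1600 - 700)) = √(1307 + (-36 + 320 - 2800 + 1120 - 700)) = √(1307 - 2096) = √(-789) = I*√789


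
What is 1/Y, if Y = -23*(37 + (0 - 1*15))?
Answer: -1/506 ≈ -0.0019763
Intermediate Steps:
Y = -506 (Y = -23*(37 + (0 - 15)) = -23*(37 - 15) = -23*22 = -506)
1/Y = 1/(-506) = -1/506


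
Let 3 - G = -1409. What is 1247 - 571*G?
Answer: -805005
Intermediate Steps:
G = 1412 (G = 3 - 1*(-1409) = 3 + 1409 = 1412)
1247 - 571*G = 1247 - 571*1412 = 1247 - 806252 = -805005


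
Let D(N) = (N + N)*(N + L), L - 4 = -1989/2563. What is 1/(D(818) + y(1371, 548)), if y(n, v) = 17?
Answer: 2563/3443491463 ≈ 7.4430e-7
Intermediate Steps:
L = 8263/2563 (L = 4 - 1989/2563 = 8263/2563 ≈ 3.2240)
D(N) = 2*N*(8263/2563 + N) (D(N) = (N + N)*(N + 8263/2563) = (2*N)*(8263/2563 + N) = 2*N*(8263/2563 + N))
1/(D(818) + y(1371, 548)) = 1/((2/2563)*818*(8263 + 2563*818) + 17) = 1/((2/2563)*818*(8263 + 2096534) + 17) = 1/((2/2563)*818*2104797 + 17) = 1/(3443447892/2563 + 17) = 1/(3443491463/2563) = 2563/3443491463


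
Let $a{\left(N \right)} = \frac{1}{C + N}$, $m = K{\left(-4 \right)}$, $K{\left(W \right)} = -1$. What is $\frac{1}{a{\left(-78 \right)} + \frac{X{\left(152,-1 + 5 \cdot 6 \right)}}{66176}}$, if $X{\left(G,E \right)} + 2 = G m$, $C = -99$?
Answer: $- \frac{532416}{4247} \approx -125.36$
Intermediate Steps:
$m = -1$
$X{\left(G,E \right)} = -2 - G$ ($X{\left(G,E \right)} = -2 + G \left(-1\right) = -2 - G$)
$a{\left(N \right)} = \frac{1}{-99 + N}$
$\frac{1}{a{\left(-78 \right)} + \frac{X{\left(152,-1 + 5 \cdot 6 \right)}}{66176}} = \frac{1}{\frac{1}{-99 - 78} + \frac{-2 - 152}{66176}} = \frac{1}{\frac{1}{-177} + \left(-2 - 152\right) \frac{1}{66176}} = \frac{1}{- \frac{1}{177} - \frac{7}{3008}} = \frac{1}{- \frac{4247}{532416}} = - \frac{532416}{4247}$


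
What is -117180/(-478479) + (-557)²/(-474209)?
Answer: -30959940217/75633016037 ≈ -0.40934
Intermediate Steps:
-117180/(-478479) + (-557)²/(-474209) = -117180*(-1/478479) + 310249*(-1/474209) = 39060/159493 - 310249/474209 = -30959940217/75633016037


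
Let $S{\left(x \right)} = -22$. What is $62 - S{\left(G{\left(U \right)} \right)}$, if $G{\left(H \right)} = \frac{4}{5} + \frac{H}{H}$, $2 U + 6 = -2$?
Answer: $84$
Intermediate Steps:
$U = -4$ ($U = -3 + \frac{1}{2} \left(-2\right) = -3 - 1 = -4$)
$G{\left(H \right)} = \frac{9}{5}$ ($G{\left(H \right)} = 4 \cdot \frac{1}{5} + 1 = \frac{4}{5} + 1 = \frac{9}{5}$)
$62 - S{\left(G{\left(U \right)} \right)} = 62 - -22 = 62 + 22 = 84$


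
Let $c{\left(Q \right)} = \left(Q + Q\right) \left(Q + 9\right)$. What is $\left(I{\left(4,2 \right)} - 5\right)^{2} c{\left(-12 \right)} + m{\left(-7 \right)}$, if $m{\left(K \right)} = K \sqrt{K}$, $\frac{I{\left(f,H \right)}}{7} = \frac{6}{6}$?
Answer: $288 - 7 i \sqrt{7} \approx 288.0 - 18.52 i$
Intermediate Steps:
$I{\left(f,H \right)} = 7$ ($I{\left(f,H \right)} = 7 \cdot \frac{6}{6} = 7 \cdot 6 \cdot \frac{1}{6} = 7 \cdot 1 = 7$)
$m{\left(K \right)} = K^{\frac{3}{2}}$
$c{\left(Q \right)} = 2 Q \left(9 + Q\right)$
$\left(I{\left(4,2 \right)} - 5\right)^{2} c{\left(-12 \right)} + m{\left(-7 \right)} = \left(7 - 5\right)^{2} \cdot 2 \left(-12\right) \left(9 - 12\right) + \left(-7\right)^{\frac{3}{2}} = 2^{2} \cdot 2 \left(-12\right) \left(-3\right) - 7 i \sqrt{7} = 4 \cdot 72 - 7 i \sqrt{7} = 288 - 7 i \sqrt{7}$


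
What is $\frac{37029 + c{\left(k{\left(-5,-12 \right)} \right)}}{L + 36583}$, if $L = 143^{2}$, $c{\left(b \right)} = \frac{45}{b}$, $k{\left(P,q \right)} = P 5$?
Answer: $\frac{23142}{35645} \approx 0.64924$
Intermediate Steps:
$k{\left(P,q \right)} = 5 P$
$L = 20449$
$\frac{37029 + c{\left(k{\left(-5,-12 \right)} \right)}}{L + 36583} = \frac{37029 + \frac{45}{5 \left(-5\right)}}{20449 + 36583} = \frac{37029 + \frac{45}{-25}}{57032} = \left(37029 + 45 \left(- \frac{1}{25}\right)\right) \frac{1}{57032} = \left(37029 - \frac{9}{5}\right) \frac{1}{57032} = \frac{185136}{5} \cdot \frac{1}{57032} = \frac{23142}{35645}$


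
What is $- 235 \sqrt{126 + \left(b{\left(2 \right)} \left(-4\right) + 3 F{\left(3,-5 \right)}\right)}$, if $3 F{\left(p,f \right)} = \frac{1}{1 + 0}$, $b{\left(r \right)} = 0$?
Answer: $- 235 \sqrt{127} \approx -2648.3$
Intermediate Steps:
$F{\left(p,f \right)} = \frac{1}{3}$ ($F{\left(p,f \right)} = \frac{1}{3 \left(1 + 0\right)} = \frac{1}{3 \cdot 1} = \frac{1}{3} \cdot 1 = \frac{1}{3}$)
$- 235 \sqrt{126 + \left(b{\left(2 \right)} \left(-4\right) + 3 F{\left(3,-5 \right)}\right)} = - 235 \sqrt{126 + \left(0 \left(-4\right) + 3 \cdot \frac{1}{3}\right)} = - 235 \sqrt{126 + \left(0 + 1\right)} = - 235 \sqrt{126 + 1} = - 235 \sqrt{127}$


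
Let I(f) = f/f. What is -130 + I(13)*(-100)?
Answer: -230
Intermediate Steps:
I(f) = 1
-130 + I(13)*(-100) = -130 + 1*(-100) = -130 - 100 = -230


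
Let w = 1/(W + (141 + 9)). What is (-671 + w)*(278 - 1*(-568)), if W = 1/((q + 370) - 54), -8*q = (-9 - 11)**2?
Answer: -22650216030/39901 ≈ -5.6766e+5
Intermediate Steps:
q = -50 (q = -(-9 - 11)**2/8 = -1/8*(-20)**2 = -1/8*400 = -50)
W = 1/266 (W = 1/((-50 + 370) - 54) = 1/(320 - 54) = 1/266 ≈ 0.0037594)
w = 266/39901 (w = 1/(1/266 + (141 + 9)) = 1/(1/266 + 150) = 1/(39901/266) = 266/39901 ≈ 0.0066665)
(-671 + w)*(278 - 1*(-568)) = (-671 + 266/39901)*(278 - 1*(-568)) = -26773305*(278 + 568)/39901 = -26773305/39901*846 = -22650216030/39901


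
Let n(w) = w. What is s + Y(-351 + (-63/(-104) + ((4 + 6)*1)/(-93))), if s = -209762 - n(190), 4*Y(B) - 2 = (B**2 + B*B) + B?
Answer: -27804846117851/187095168 ≈ -1.4861e+5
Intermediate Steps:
Y(B) = 1/2 + B**2/2 + B/4 (Y(B) = 1/2 + ((B**2 + B*B) + B)/4 = 1/2 + ((B**2 + B**2) + B)/4 = 1/2 + (2*B**2 + B)/4 = 1/2 + (B + 2*B**2)/4 = 1/2 + (B**2/2 + B/4) = 1/2 + B**2/2 + B/4)
s = -209952 (s = -209762 - 1*190 = -209762 - 190 = -209952)
s + Y(-351 + (-63/(-104) + ((4 + 6)*1)/(-93))) = -209952 + (1/2 + (-351 + (-63/(-104) + ((4 + 6)*1)/(-93)))**2/2 + (-351 + (-63/(-104) + ((4 + 6)*1)/(-93)))/4) = -209952 + (1/2 + (-351 + (-63*(-1/104) + (10*1)*(-1/93)))**2/2 + (-351 + (-63*(-1/104) + (10*1)*(-1/93)))/4) = -209952 + (1/2 + (-351 + (63/104 + 10*(-1/93)))**2/2 + (-351 + (63/104 + 10*(-1/93)))/4) = -209952 + (1/2 + (-351 + (63/104 - 10/93))**2/2 + (-351 + (63/104 - 10/93))/4) = -209952 + (1/2 + (-351 + 4819/9672)**2/2 + (-351 + 4819/9672)/4) = -209952 + (1/2 + (-3390053/9672)**2/2 + (1/4)*(-3390053/9672)) = -209952 + (1/2 + (1/2)*(11492459342809/93547584) - 3390053/38688) = -209952 + (1/2 + 11492459342809/187095168 - 3390053/38688) = -209952 + 11476158594085/187095168 = -27804846117851/187095168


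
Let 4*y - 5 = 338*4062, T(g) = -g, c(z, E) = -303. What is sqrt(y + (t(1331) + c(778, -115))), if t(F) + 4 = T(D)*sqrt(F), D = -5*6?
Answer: sqrt(1371733 + 1320*sqrt(11))/2 ≈ 586.54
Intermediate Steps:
D = -30
y = 1372961/4 (y = 5/4 + (338*4062)/4 = 5/4 + (1/4)*1372956 = 5/4 + 343239 = 1372961/4 ≈ 3.4324e+5)
t(F) = -4 + 30*sqrt(F) (t(F) = -4 + (-1*(-30))*sqrt(F) = -4 + 30*sqrt(F))
sqrt(y + (t(1331) + c(778, -115))) = sqrt(1372961/4 + ((-4 + 30*sqrt(1331)) - 303)) = sqrt(1372961/4 + ((-4 + 30*(11*sqrt(11))) - 303)) = sqrt(1372961/4 + ((-4 + 330*sqrt(11)) - 303)) = sqrt(1372961/4 + (-307 + 330*sqrt(11))) = sqrt(1371733/4 + 330*sqrt(11))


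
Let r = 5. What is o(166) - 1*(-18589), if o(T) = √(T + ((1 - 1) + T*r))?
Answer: 18589 + 2*√249 ≈ 18621.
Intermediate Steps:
o(T) = √6*√T (o(T) = √(T + ((1 - 1) + T*5)) = √(T + (0 + 5*T)) = √(T + 5*T) = √(6*T) = √6*√T)
o(166) - 1*(-18589) = √6*√166 - 1*(-18589) = 2*√249 + 18589 = 18589 + 2*√249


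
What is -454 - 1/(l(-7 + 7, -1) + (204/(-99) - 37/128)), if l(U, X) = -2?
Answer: -8337118/18373 ≈ -453.77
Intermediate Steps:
-454 - 1/(l(-7 + 7, -1) + (204/(-99) - 37/128)) = -454 - 1/(-2 + (204/(-99) - 37/128)) = -454 - 1/(-2 + (204*(-1/99) - 37*1/128)) = -454 - 1/(-2 + (-68/33 - 37/128)) = -454 - 1/(-2 - 9925/4224) = -454 - 1/(-18373/4224) = -454 - 1*(-4224/18373) = -454 + 4224/18373 = -8337118/18373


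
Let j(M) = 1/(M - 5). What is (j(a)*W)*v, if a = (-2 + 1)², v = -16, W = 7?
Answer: 28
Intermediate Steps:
a = 1 (a = (-1)² = 1)
j(M) = 1/(-5 + M)
(j(a)*W)*v = (7/(-5 + 1))*(-16) = (7/(-4))*(-16) = -¼*7*(-16) = -7/4*(-16) = 28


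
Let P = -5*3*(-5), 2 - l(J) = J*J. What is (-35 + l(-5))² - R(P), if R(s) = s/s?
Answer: 3363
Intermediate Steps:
l(J) = 2 - J² (l(J) = 2 - J*J = 2 - J²)
P = 75 (P = -15*(-5) = 75)
R(s) = 1
(-35 + l(-5))² - R(P) = (-35 + (2 - 1*(-5)²))² - 1*1 = (-35 + (2 - 1*25))² - 1 = (-35 + (2 - 25))² - 1 = (-35 - 23)² - 1 = (-58)² - 1 = 3364 - 1 = 3363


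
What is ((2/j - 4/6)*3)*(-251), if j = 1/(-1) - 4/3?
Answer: 8032/7 ≈ 1147.4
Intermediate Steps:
j = -7/3 (j = 1*(-1) - 4*⅓ = -1 - 4/3 = -7/3 ≈ -2.3333)
((2/j - 4/6)*3)*(-251) = ((2/(-7/3) - 4/6)*3)*(-251) = ((2*(-3/7) - 4*⅙)*3)*(-251) = ((-6/7 - ⅔)*3)*(-251) = -32/21*3*(-251) = -32/7*(-251) = 8032/7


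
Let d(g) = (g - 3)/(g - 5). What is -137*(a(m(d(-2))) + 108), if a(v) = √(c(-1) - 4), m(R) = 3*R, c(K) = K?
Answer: -14796 - 137*I*√5 ≈ -14796.0 - 306.34*I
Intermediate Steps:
d(g) = (-3 + g)/(-5 + g)
a(v) = I*√5 (a(v) = √(-1 - 4) = √(-5) = I*√5)
-137*(a(m(d(-2))) + 108) = -137*(I*√5 + 108) = -137*(108 + I*√5) = -14796 - 137*I*√5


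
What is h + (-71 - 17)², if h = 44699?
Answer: 52443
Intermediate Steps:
h + (-71 - 17)² = 44699 + (-71 - 17)² = 44699 + (-88)² = 44699 + 7744 = 52443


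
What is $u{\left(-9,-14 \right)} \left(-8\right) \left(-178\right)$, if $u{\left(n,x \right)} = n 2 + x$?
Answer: $-45568$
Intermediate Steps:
$u{\left(n,x \right)} = x + 2 n$ ($u{\left(n,x \right)} = 2 n + x = x + 2 n$)
$u{\left(-9,-14 \right)} \left(-8\right) \left(-178\right) = \left(-14 + 2 \left(-9\right)\right) \left(-8\right) \left(-178\right) = \left(-14 - 18\right) \left(-8\right) \left(-178\right) = \left(-32\right) \left(-8\right) \left(-178\right) = 256 \left(-178\right) = -45568$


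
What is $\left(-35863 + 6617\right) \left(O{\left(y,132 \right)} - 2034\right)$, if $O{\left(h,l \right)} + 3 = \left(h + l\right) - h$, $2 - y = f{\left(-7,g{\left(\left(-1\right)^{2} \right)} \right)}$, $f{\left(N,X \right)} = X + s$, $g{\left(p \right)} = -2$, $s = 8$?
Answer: $55713630$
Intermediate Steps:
$f{\left(N,X \right)} = 8 + X$ ($f{\left(N,X \right)} = X + 8 = 8 + X$)
$y = -4$ ($y = 2 - \left(8 - 2\right) = 2 - 6 = -4$)
$O{\left(h,l \right)} = -3 + l$ ($O{\left(h,l \right)} = -3 + \left(\left(h + l\right) - h\right) = -3 + l$)
$\left(-35863 + 6617\right) \left(O{\left(y,132 \right)} - 2034\right) = \left(-35863 + 6617\right) \left(\left(-3 + 132\right) - 2034\right) = - 29246 \left(129 - 2034\right) = \left(-29246\right) \left(-1905\right) = 55713630$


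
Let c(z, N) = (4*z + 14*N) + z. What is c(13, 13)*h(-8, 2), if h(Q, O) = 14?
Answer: 3458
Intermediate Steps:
c(z, N) = 5*z + 14*N
c(13, 13)*h(-8, 2) = (5*13 + 14*13)*14 = (65 + 182)*14 = 247*14 = 3458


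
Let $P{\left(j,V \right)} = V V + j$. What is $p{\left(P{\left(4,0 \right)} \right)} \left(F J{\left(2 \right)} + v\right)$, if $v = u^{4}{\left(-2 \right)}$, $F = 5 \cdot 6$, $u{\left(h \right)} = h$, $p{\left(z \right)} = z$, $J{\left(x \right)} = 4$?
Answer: $544$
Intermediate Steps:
$P{\left(j,V \right)} = j + V^{2}$ ($P{\left(j,V \right)} = V^{2} + j = j + V^{2}$)
$F = 30$
$v = 16$ ($v = \left(-2\right)^{4} = 16$)
$p{\left(P{\left(4,0 \right)} \right)} \left(F J{\left(2 \right)} + v\right) = \left(4 + 0^{2}\right) \left(30 \cdot 4 + 16\right) = \left(4 + 0\right) \left(120 + 16\right) = 4 \cdot 136 = 544$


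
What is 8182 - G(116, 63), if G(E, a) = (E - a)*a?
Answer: 4843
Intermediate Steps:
G(E, a) = a*(E - a)
8182 - G(116, 63) = 8182 - 63*(116 - 1*63) = 8182 - 63*(116 - 63) = 8182 - 63*53 = 8182 - 1*3339 = 8182 - 3339 = 4843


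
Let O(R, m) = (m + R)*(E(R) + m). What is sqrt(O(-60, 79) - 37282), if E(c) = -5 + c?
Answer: 2*I*sqrt(9254) ≈ 192.4*I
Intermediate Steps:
O(R, m) = (R + m)*(-5 + R + m) (O(R, m) = (m + R)*((-5 + R) + m) = (R + m)*(-5 + R + m))
sqrt(O(-60, 79) - 37282) = sqrt((79**2 - 60*79 - 60*(-5 - 60) + 79*(-5 - 60)) - 37282) = sqrt((6241 - 4740 - 60*(-65) + 79*(-65)) - 37282) = sqrt((6241 - 4740 + 3900 - 5135) - 37282) = sqrt(266 - 37282) = sqrt(-37016) = 2*I*sqrt(9254)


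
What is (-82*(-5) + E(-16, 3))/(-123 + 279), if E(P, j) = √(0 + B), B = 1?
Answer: 137/52 ≈ 2.6346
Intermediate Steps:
E(P, j) = 1 (E(P, j) = √(0 + 1) = √1 = 1)
(-82*(-5) + E(-16, 3))/(-123 + 279) = (-82*(-5) + 1)/(-123 + 279) = (410 + 1)/156 = 411*(1/156) = 137/52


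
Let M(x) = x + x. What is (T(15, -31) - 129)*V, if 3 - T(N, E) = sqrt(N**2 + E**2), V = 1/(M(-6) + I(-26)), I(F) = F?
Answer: 63/19 + sqrt(1186)/38 ≈ 4.2221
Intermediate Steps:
M(x) = 2*x
V = -1/38 (V = 1/(2*(-6) - 26) = 1/(-12 - 26) = 1/(-38) = -1/38 ≈ -0.026316)
T(N, E) = 3 - sqrt(E**2 + N**2) (T(N, E) = 3 - sqrt(N**2 + E**2) = 3 - sqrt(E**2 + N**2))
(T(15, -31) - 129)*V = ((3 - sqrt((-31)**2 + 15**2)) - 129)*(-1/38) = ((3 - sqrt(961 + 225)) - 129)*(-1/38) = ((3 - sqrt(1186)) - 129)*(-1/38) = (-126 - sqrt(1186))*(-1/38) = 63/19 + sqrt(1186)/38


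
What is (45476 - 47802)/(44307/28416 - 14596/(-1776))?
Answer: -66095616/277843 ≈ -237.89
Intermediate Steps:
(45476 - 47802)/(44307/28416 - 14596/(-1776)) = -2326/(44307*(1/28416) - 14596*(-1/1776)) = -2326/(14769/9472 + 3649/444) = -2326/277843/28416 = -2326*28416/277843 = -66095616/277843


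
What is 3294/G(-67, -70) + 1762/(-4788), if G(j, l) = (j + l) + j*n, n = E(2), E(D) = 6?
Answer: -1194385/184338 ≈ -6.4793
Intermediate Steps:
n = 6
G(j, l) = l + 7*j (G(j, l) = (j + l) + j*6 = (j + l) + 6*j = l + 7*j)
3294/G(-67, -70) + 1762/(-4788) = 3294/(-70 + 7*(-67)) + 1762/(-4788) = 3294/(-70 - 469) + 1762*(-1/4788) = 3294/(-539) - 881/2394 = 3294*(-1/539) - 881/2394 = -3294/539 - 881/2394 = -1194385/184338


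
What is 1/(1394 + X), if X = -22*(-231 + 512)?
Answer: -1/4788 ≈ -0.00020886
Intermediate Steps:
X = -6182 (X = -22*281 = -6182)
1/(1394 + X) = 1/(1394 - 6182) = 1/(-4788) = -1/4788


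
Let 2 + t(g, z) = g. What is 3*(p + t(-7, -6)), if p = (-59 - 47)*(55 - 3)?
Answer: -16563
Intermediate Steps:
t(g, z) = -2 + g
p = -5512 (p = -106*52 = -5512)
3*(p + t(-7, -6)) = 3*(-5512 + (-2 - 7)) = 3*(-5512 - 9) = 3*(-5521) = -16563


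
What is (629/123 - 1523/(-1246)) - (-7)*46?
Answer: 50320139/153258 ≈ 328.34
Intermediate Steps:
(629/123 - 1523/(-1246)) - (-7)*46 = (629*(1/123) - 1523*(-1/1246)) - 1*(-322) = (629/123 + 1523/1246) + 322 = 971063/153258 + 322 = 50320139/153258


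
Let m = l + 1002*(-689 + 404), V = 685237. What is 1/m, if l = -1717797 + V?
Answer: -1/1318130 ≈ -7.5865e-7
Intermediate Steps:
l = -1032560 (l = -1717797 + 685237 = -1032560)
m = -1318130 (m = -1032560 + 1002*(-689 + 404) = -1032560 + 1002*(-285) = -1032560 - 285570 = -1318130)
1/m = 1/(-1318130) = -1/1318130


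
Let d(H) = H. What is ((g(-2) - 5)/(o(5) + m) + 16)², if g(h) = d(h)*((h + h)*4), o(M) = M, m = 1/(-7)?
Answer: 537289/1156 ≈ 464.78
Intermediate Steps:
m = -⅐ ≈ -0.14286
g(h) = 8*h² (g(h) = h*((h + h)*4) = h*((2*h)*4) = h*(8*h) = 8*h²)
((g(-2) - 5)/(o(5) + m) + 16)² = ((8*(-2)² - 5)/(5 - ⅐) + 16)² = ((8*4 - 5)/(34/7) + 16)² = ((32 - 5)*(7/34) + 16)² = (27*(7/34) + 16)² = (189/34 + 16)² = (733/34)² = 537289/1156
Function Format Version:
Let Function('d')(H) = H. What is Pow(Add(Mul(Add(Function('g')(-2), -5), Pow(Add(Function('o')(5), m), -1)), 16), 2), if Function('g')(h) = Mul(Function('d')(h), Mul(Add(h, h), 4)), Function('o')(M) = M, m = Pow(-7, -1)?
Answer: Rational(537289, 1156) ≈ 464.78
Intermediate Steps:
m = Rational(-1, 7) ≈ -0.14286
Function('g')(h) = Mul(8, Pow(h, 2)) (Function('g')(h) = Mul(h, Mul(Add(h, h), 4)) = Mul(h, Mul(Mul(2, h), 4)) = Mul(h, Mul(8, h)) = Mul(8, Pow(h, 2)))
Pow(Add(Mul(Add(Function('g')(-2), -5), Pow(Add(Function('o')(5), m), -1)), 16), 2) = Pow(Add(Mul(Add(Mul(8, Pow(-2, 2)), -5), Pow(Add(5, Rational(-1, 7)), -1)), 16), 2) = Pow(Add(Mul(Add(Mul(8, 4), -5), Pow(Rational(34, 7), -1)), 16), 2) = Pow(Add(Mul(Add(32, -5), Rational(7, 34)), 16), 2) = Pow(Add(Mul(27, Rational(7, 34)), 16), 2) = Pow(Add(Rational(189, 34), 16), 2) = Pow(Rational(733, 34), 2) = Rational(537289, 1156)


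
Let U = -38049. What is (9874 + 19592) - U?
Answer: 67515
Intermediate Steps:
(9874 + 19592) - U = (9874 + 19592) - 1*(-38049) = 29466 + 38049 = 67515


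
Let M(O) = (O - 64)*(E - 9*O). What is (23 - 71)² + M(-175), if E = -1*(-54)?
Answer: -387027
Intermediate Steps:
E = 54
M(O) = (-64 + O)*(54 - 9*O) (M(O) = (O - 64)*(54 - 9*O) = (-64 + O)*(54 - 9*O))
(23 - 71)² + M(-175) = (23 - 71)² + (-3456 - 9*(-175)² + 630*(-175)) = (-48)² + (-3456 - 9*30625 - 110250) = 2304 + (-3456 - 275625 - 110250) = 2304 - 389331 = -387027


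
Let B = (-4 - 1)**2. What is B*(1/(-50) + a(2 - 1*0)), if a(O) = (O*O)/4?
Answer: 49/2 ≈ 24.500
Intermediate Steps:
B = 25 (B = (-5)**2 = 25)
a(O) = O**2/4 (a(O) = O**2*(1/4) = O**2/4)
B*(1/(-50) + a(2 - 1*0)) = 25*(1/(-50) + (2 - 1*0)**2/4) = 25*(-1/50 + (2 + 0)**2/4) = 25*(-1/50 + (1/4)*2**2) = 25*(-1/50 + (1/4)*4) = 25*(-1/50 + 1) = 25*(49/50) = 49/2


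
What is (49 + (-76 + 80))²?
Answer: 2809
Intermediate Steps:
(49 + (-76 + 80))² = (49 + 4)² = 53² = 2809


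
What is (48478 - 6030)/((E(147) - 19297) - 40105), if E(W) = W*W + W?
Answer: -3032/2689 ≈ -1.1276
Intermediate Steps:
E(W) = W + W² (E(W) = W² + W = W + W²)
(48478 - 6030)/((E(147) - 19297) - 40105) = (48478 - 6030)/((147*(1 + 147) - 19297) - 40105) = 42448/((147*148 - 19297) - 40105) = 42448/((21756 - 19297) - 40105) = 42448/(2459 - 40105) = 42448/(-37646) = 42448*(-1/37646) = -3032/2689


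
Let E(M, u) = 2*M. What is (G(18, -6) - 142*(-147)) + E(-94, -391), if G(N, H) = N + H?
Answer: 20698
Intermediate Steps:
G(N, H) = H + N
(G(18, -6) - 142*(-147)) + E(-94, -391) = ((-6 + 18) - 142*(-147)) + 2*(-94) = (12 + 20874) - 188 = 20886 - 188 = 20698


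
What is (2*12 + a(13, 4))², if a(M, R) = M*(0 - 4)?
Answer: 784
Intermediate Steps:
a(M, R) = -4*M (a(M, R) = M*(-4) = -4*M)
(2*12 + a(13, 4))² = (2*12 - 4*13)² = (24 - 52)² = (-28)² = 784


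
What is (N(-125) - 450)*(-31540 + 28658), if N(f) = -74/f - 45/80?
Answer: 1296814981/1000 ≈ 1.2968e+6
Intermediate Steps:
N(f) = -9/16 - 74/f (N(f) = -74/f - 45*1/80 = -74/f - 9/16 = -9/16 - 74/f)
(N(-125) - 450)*(-31540 + 28658) = ((-9/16 - 74/(-125)) - 450)*(-31540 + 28658) = ((-9/16 - 74*(-1/125)) - 450)*(-2882) = ((-9/16 + 74/125) - 450)*(-2882) = (59/2000 - 450)*(-2882) = -899941/2000*(-2882) = 1296814981/1000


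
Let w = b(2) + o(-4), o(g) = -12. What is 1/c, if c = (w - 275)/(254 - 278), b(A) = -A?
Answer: 24/289 ≈ 0.083045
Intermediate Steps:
w = -14 (w = -1*2 - 12 = -2 - 12 = -14)
c = 289/24 (c = (-14 - 275)/(254 - 278) = -289/(-24) = -289*(-1/24) = 289/24 ≈ 12.042)
1/c = 1/(289/24) = 24/289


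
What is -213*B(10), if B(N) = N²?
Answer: -21300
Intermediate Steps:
-213*B(10) = -213*10² = -213*100 = -21300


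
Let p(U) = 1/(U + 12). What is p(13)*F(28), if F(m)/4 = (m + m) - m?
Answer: 112/25 ≈ 4.4800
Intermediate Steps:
p(U) = 1/(12 + U)
F(m) = 4*m (F(m) = 4*((m + m) - m) = 4*(2*m - m) = 4*m)
p(13)*F(28) = (4*28)/(12 + 13) = 112/25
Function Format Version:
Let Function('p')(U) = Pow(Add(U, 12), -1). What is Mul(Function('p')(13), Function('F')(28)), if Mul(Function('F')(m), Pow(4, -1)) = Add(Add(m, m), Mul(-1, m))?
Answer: Rational(112, 25) ≈ 4.4800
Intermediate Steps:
Function('p')(U) = Pow(Add(12, U), -1)
Function('F')(m) = Mul(4, m) (Function('F')(m) = Mul(4, Add(Add(m, m), Mul(-1, m))) = Mul(4, Add(Mul(2, m), Mul(-1, m))) = Mul(4, m))
Mul(Function('p')(13), Function('F')(28)) = Mul(Pow(Add(12, 13), -1), Mul(4, 28)) = Mul(Pow(25, -1), 112) = Mul(Rational(1, 25), 112) = Rational(112, 25)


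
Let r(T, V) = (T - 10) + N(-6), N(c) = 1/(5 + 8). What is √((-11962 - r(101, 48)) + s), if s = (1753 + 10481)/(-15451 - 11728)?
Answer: 2*I*√376190485602126/353327 ≈ 109.79*I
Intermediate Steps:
s = -12234/27179 (s = 12234/(-27179) = 12234*(-1/27179) = -12234/27179 ≈ -0.45013)
N(c) = 1/13
r(T, V) = -129/13 + T (r(T, V) = (T - 10) + 1/13 = (-10 + T) + 1/13 = -129/13 + T)
√((-11962 - r(101, 48)) + s) = √((-11962 - (-129/13 + 101)) - 12234/27179) = √((-11962 - 1*1184/13) - 12234/27179) = √((-11962 - 1184/13) - 12234/27179) = √(-156690/13 - 12234/27179) = √(-4258836552/353327) = 2*I*√376190485602126/353327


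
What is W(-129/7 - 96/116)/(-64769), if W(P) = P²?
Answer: -15280281/2669065721 ≈ -0.0057250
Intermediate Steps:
W(-129/7 - 96/116)/(-64769) = (-129/7 - 96/116)²/(-64769) = (-129*⅐ - 96*1/116)²*(-1/64769) = (-129/7 - 24/29)²*(-1/64769) = (-3909/203)²*(-1/64769) = (15280281/41209)*(-1/64769) = -15280281/2669065721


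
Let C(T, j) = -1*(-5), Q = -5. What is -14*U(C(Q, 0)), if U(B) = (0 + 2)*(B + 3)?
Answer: -224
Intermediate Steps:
C(T, j) = 5
U(B) = 6 + 2*B (U(B) = 2*(3 + B) = 6 + 2*B)
-14*U(C(Q, 0)) = -14*(6 + 2*5) = -14*(6 + 10) = -14*16 = -224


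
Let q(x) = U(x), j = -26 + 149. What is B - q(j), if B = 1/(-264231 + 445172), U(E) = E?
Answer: -22255742/180941 ≈ -123.00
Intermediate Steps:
j = 123
q(x) = x
B = 1/180941 ≈ 5.5267e-6
B - q(j) = 1/180941 - 1*123 = 1/180941 - 123 = -22255742/180941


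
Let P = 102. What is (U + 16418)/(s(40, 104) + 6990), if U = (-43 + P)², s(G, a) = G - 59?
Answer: 19899/6971 ≈ 2.8545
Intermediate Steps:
s(G, a) = -59 + G
U = 3481 (U = (-43 + 102)² = 59² = 3481)
(U + 16418)/(s(40, 104) + 6990) = (3481 + 16418)/((-59 + 40) + 6990) = 19899/(-19 + 6990) = 19899/6971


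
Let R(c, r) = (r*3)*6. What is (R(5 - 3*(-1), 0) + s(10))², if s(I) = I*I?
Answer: 10000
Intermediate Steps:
s(I) = I²
R(c, r) = 18*r (R(c, r) = (3*r)*6 = 18*r)
(R(5 - 3*(-1), 0) + s(10))² = (18*0 + 10²)² = (0 + 100)² = 100² = 10000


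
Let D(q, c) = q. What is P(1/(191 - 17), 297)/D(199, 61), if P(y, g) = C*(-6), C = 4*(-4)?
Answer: 96/199 ≈ 0.48241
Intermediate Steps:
C = -16
P(y, g) = 96 (P(y, g) = -16*(-6) = 96)
P(1/(191 - 17), 297)/D(199, 61) = 96/199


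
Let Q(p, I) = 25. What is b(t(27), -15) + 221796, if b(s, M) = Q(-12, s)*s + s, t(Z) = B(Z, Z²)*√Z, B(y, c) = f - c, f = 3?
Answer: 221796 - 56628*√3 ≈ 1.2371e+5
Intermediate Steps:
B(y, c) = 3 - c
t(Z) = √Z*(3 - Z²) (t(Z) = (3 - Z²)*√Z = √Z*(3 - Z²))
b(s, M) = 26*s (b(s, M) = 25*s + s = 26*s)
b(t(27), -15) + 221796 = 26*(√27*(3 - 1*27²)) + 221796 = 26*((3*√3)*(3 - 1*729)) + 221796 = 26*((3*√3)*(3 - 729)) + 221796 = 26*((3*√3)*(-726)) + 221796 = 26*(-2178*√3) + 221796 = -56628*√3 + 221796 = 221796 - 56628*√3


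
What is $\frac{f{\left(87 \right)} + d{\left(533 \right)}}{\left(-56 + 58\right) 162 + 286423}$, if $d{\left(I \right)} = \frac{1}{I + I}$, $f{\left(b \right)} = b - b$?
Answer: $\frac{1}{305672302} \approx 3.2715 \cdot 10^{-9}$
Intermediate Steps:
$f{\left(b \right)} = 0$
$d{\left(I \right)} = \frac{1}{2 I}$
$\frac{f{\left(87 \right)} + d{\left(533 \right)}}{\left(-56 + 58\right) 162 + 286423} = \frac{0 + \frac{1}{2 \cdot 533}}{\left(-56 + 58\right) 162 + 286423} = \frac{0 + \frac{1}{2} \cdot \frac{1}{533}}{2 \cdot 162 + 286423} = \frac{0 + \frac{1}{1066}}{324 + 286423} = \frac{1}{1066 \cdot 286747} = \frac{1}{1066} \cdot \frac{1}{286747} = \frac{1}{305672302}$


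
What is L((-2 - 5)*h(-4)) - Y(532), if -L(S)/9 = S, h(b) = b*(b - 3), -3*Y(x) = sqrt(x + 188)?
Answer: 1764 + 4*sqrt(5) ≈ 1772.9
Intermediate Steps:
Y(x) = -sqrt(188 + x)/3 (Y(x) = -sqrt(x + 188)/3 = -sqrt(188 + x)/3)
h(b) = b*(-3 + b)
L(S) = -9*S
L((-2 - 5)*h(-4)) - Y(532) = -9*(-2 - 5)*(-4*(-3 - 4)) - (-1)*sqrt(188 + 532)/3 = -(-63)*(-4*(-7)) - (-1)*sqrt(720)/3 = -(-63)*28 - (-1)*12*sqrt(5)/3 = -9*(-196) - (-4)*sqrt(5) = 1764 + 4*sqrt(5)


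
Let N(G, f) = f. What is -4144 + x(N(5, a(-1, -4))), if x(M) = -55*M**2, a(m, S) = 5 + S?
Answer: -4199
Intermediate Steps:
-4144 + x(N(5, a(-1, -4))) = -4144 - 55*(5 - 4)**2 = -4144 - 55*1**2 = -4144 - 55*1 = -4144 - 55 = -4199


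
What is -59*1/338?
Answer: -59/338 ≈ -0.17456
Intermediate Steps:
-59*1/338 = -59/338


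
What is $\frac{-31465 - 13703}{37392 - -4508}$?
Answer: $- \frac{11292}{10475} \approx -1.078$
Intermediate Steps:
$\frac{-31465 - 13703}{37392 - -4508} = - \frac{45168}{37392 + 4508} = - \frac{45168}{41900} = \left(-45168\right) \frac{1}{41900} = - \frac{11292}{10475}$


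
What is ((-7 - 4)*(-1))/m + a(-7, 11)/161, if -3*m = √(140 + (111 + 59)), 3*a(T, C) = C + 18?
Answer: 29/483 - 33*√310/310 ≈ -1.8142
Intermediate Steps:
a(T, C) = 6 + C/3 (a(T, C) = (C + 18)/3 = (18 + C)/3 = 6 + C/3)
m = -√310/3 (m = -√(140 + (111 + 59))/3 = -√(140 + 170)/3 = -√310/3 ≈ -5.8689)
((-7 - 4)*(-1))/m + a(-7, 11)/161 = ((-7 - 4)*(-1))/((-√310/3)) + (6 + (⅓)*11)/161 = (-11*(-1))*(-3*√310/310) + (6 + 11/3)*(1/161) = 11*(-3*√310/310) + (29/3)*(1/161) = -33*√310/310 + 29/483 = 29/483 - 33*√310/310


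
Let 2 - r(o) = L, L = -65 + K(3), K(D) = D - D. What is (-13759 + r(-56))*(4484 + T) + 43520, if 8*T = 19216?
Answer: -94239592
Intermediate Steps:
K(D) = 0
L = -65 (L = -65 + 0 = -65)
T = 2402 (T = (⅛)*19216 = 2402)
r(o) = 67 (r(o) = 2 - 1*(-65) = 2 + 65 = 67)
(-13759 + r(-56))*(4484 + T) + 43520 = (-13759 + 67)*(4484 + 2402) + 43520 = -13692*6886 + 43520 = -94283112 + 43520 = -94239592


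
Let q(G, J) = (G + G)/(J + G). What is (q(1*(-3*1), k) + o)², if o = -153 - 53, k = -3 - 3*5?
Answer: 2073600/49 ≈ 42318.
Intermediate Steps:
k = -18 (k = -3 - 15 = -18)
q(G, J) = 2*G/(G + J) (q(G, J) = (2*G)/(G + J) = 2*G/(G + J))
o = -206
(q(1*(-3*1), k) + o)² = (2*(1*(-3*1))/(1*(-3*1) - 18) - 206)² = (2*(1*(-3))/(1*(-3) - 18) - 206)² = (2*(-3)/(-3 - 18) - 206)² = (2*(-3)/(-21) - 206)² = (2*(-3)*(-1/21) - 206)² = (2/7 - 206)² = (-1440/7)² = 2073600/49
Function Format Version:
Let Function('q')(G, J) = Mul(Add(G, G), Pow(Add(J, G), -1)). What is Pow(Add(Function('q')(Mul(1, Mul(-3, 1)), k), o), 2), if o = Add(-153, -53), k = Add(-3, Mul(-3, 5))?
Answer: Rational(2073600, 49) ≈ 42318.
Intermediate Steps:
k = -18 (k = Add(-3, -15) = -18)
Function('q')(G, J) = Mul(2, G, Pow(Add(G, J), -1)) (Function('q')(G, J) = Mul(Mul(2, G), Pow(Add(G, J), -1)) = Mul(2, G, Pow(Add(G, J), -1)))
o = -206
Pow(Add(Function('q')(Mul(1, Mul(-3, 1)), k), o), 2) = Pow(Add(Mul(2, Mul(1, Mul(-3, 1)), Pow(Add(Mul(1, Mul(-3, 1)), -18), -1)), -206), 2) = Pow(Add(Mul(2, Mul(1, -3), Pow(Add(Mul(1, -3), -18), -1)), -206), 2) = Pow(Add(Mul(2, -3, Pow(Add(-3, -18), -1)), -206), 2) = Pow(Add(Mul(2, -3, Pow(-21, -1)), -206), 2) = Pow(Add(Mul(2, -3, Rational(-1, 21)), -206), 2) = Pow(Add(Rational(2, 7), -206), 2) = Pow(Rational(-1440, 7), 2) = Rational(2073600, 49)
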